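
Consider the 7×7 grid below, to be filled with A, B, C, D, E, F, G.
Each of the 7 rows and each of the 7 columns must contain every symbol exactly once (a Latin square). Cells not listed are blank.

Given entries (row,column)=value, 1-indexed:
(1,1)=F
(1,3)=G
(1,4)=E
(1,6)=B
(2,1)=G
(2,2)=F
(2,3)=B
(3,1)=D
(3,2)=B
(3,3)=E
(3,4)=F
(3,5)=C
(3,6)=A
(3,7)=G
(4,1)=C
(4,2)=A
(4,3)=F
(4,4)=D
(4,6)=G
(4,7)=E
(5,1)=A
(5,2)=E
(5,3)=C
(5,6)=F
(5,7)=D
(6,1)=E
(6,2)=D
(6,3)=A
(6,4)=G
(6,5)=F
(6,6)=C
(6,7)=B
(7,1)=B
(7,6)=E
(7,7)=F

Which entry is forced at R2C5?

E

Row 1, column 2: row 1 has {B, E, F, G} and column 2 has {A, B, D, E, F}, leaving only C.
Row 1, column 7: row 1 has {B, C, E, F, G} and column 7 has {B, D, E, F, G}, leaving only A.
Row 1, column 5: row 1 has {A, B, C, E, F, G} and column 5 has {C, F}, leaving only D.
Row 2, column 6: row 2 has {B, F, G} and column 6 has {A, B, C, E, F, G}, leaving only D.
Row 2, column 7: row 2 has {B, D, F, G} and column 7 has {A, B, D, E, F, G}, leaving only C.
Row 2, column 4: row 2 has {B, C, D, F, G} and column 4 has {D, E, F, G}, leaving only A.
Row 2 already has {A, B, C, D, F, G} and column 5 already has {C, D, F}, so row 2, column 5 must be E.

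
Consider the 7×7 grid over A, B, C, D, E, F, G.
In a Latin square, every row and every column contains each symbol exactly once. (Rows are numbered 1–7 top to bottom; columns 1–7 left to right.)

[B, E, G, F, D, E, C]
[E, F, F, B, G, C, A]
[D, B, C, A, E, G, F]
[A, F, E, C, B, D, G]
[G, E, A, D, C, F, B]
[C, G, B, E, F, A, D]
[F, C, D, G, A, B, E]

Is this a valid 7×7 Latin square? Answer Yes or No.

Row 1 contains E twice (at columns 2 and 6); row 2 is also not a permutation.

No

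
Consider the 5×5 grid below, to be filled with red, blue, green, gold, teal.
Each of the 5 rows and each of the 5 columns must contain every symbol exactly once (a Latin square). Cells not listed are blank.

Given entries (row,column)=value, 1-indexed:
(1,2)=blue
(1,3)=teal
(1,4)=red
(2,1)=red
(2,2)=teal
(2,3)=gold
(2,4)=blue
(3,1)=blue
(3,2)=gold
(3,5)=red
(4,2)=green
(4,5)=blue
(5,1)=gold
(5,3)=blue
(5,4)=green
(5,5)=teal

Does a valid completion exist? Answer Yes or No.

No row or column among the givens repeats a symbol, and propagating forced cells runs into no contradiction.
One valid completion exists (for instance, green blue teal red gold / red teal gold blue green / blue gold green teal red / teal green red gold blue / gold red blue green teal).

Yes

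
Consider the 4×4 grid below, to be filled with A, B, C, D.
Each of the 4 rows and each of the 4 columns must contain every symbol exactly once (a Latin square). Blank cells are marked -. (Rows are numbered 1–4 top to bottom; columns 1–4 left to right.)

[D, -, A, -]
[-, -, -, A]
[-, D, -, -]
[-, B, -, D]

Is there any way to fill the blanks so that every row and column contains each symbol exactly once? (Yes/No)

No

Row 1, column 2: row 1 has {A, D} and column 2 has {B, D}, so it must be C.
Now row 2, column 2: row 2 together with column 2 already contain {A, B, C, D} — every symbol — so nothing can go there. The grid has no valid completion.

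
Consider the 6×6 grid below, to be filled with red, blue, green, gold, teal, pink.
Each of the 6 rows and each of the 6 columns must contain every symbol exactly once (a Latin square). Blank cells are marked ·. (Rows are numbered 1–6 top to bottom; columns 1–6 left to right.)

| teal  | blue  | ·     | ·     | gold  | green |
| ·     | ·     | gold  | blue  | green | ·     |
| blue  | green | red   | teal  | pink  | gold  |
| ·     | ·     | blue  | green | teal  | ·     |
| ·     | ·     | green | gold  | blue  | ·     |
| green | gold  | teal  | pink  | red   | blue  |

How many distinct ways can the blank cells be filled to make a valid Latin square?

4

Row 1, column 3: eliminating its row and column leaves {pink}.
Row 1, column 4: eliminating its row and column leaves {red}.
Row 2, column 1: eliminating its row and column leaves {red, pink}.
Row 2, column 2: eliminating its row and column leaves {red, teal, pink}.
Row 2, column 6: eliminating its row and column leaves {red, teal, pink}.
Row 4, column 1: eliminating its row and column leaves {red, gold, pink}.
Row 4, column 2: eliminating its row and column leaves {red, pink}.
Row 4, column 6: eliminating its row and column leaves {red, pink}.
Row 5, column 1: eliminating its row and column leaves {red, pink}.
Row 5, column 2: eliminating its row and column leaves {red, teal, pink}.
Row 5, column 6: eliminating its row and column leaves {red, teal, pink}.
Enumerating the assignments across these blanks that avoid any row or column repeat gives 4 completions.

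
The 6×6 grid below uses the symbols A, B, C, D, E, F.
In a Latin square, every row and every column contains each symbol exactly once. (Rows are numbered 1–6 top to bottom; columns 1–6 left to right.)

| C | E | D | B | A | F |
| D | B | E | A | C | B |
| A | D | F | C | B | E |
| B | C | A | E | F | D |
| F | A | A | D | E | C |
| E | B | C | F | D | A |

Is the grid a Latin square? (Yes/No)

No

Row 5 contains A twice (at columns 2 and 3); row 2 is also not a permutation.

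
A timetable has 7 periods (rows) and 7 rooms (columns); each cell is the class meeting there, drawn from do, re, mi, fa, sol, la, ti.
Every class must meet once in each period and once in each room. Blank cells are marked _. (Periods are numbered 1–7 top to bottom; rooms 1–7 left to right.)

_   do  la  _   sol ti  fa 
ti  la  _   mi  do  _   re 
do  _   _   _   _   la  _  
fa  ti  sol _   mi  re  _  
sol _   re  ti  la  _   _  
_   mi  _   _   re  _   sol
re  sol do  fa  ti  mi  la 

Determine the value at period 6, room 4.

Period 1, room 1: period 1 has {do, fa, sol, la, ti} and room 1 has {do, re, fa, sol, ti}, leaving only mi.
Period 1, room 4: period 1 has {do, mi, fa, sol, la, ti} and room 4 has {mi, fa, ti}, leaving only re.
Period 2, room 3: period 2 has {do, re, mi, la, ti} and room 3 has {do, re, sol, la}, leaving only fa.
Period 2, room 6: period 2 has {do, re, mi, fa, la, ti} and room 6 has {re, mi, la, ti}, leaving only sol.
Period 3, room 4: period 3 has {do, la} and room 4 has {re, mi, fa, ti}, leaving only sol.
Period 3, room 5: period 3 has {do, sol, la} and room 5 has {do, re, mi, sol, la, ti}, leaving only fa.
Period 3, room 2: period 3 has {do, fa, sol, la} and room 2 has {do, mi, sol, la, ti}, leaving only re.
Period 4, room 7: period 4 has {re, mi, fa, sol, ti} and room 7 has {re, fa, sol, la}, leaving only do.
Period 4, room 4: period 4 has {do, re, mi, fa, sol, ti} and room 4 has {re, mi, fa, sol, ti}, leaving only la.
Period 6 already has {re, mi, sol} and room 4 already has {re, mi, fa, sol, la, ti}, so period 6, room 4 must be do.

do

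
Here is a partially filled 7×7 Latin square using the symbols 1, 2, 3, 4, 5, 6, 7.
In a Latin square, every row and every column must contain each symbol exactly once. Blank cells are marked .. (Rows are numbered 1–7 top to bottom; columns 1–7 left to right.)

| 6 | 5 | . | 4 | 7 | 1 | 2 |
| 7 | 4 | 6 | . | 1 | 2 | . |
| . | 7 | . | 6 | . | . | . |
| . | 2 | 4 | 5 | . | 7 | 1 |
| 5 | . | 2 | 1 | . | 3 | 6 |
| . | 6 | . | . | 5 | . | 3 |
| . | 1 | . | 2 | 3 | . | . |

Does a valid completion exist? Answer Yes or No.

Row 5, column 2: row 5 together with column 2 already contain {1, 2, 3, 4, 5, 6, 7} — every symbol — so nothing can go there. The grid has no valid completion.

No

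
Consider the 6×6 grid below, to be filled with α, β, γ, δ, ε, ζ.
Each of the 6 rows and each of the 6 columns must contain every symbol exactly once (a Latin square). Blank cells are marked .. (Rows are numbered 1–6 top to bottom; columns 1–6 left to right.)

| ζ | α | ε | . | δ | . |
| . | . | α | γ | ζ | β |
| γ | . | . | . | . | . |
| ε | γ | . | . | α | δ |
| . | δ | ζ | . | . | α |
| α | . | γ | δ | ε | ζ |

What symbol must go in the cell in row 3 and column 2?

Row 1, column 4: row 1 has {α, δ, ε, ζ} and column 4 has {γ, δ}, leaving only β.
Row 1, column 6: row 1 has {α, β, δ, ε, ζ} and column 6 has {α, β, δ, ζ}, leaving only γ.
Row 2, column 1: row 2 has {α, β, γ, ζ} and column 1 has {α, γ, ε, ζ}, leaving only δ.
Row 2, column 2: row 2 has {α, β, γ, δ, ζ} and column 2 has {α, γ, δ}, leaving only ε.
Row 3, column 5: row 3 has {γ} and column 5 has {α, δ, ε, ζ}, leaving only β.
Row 3 already has {β, γ} and column 2 already has {α, γ, δ, ε}, so row 3, column 2 must be ζ.

ζ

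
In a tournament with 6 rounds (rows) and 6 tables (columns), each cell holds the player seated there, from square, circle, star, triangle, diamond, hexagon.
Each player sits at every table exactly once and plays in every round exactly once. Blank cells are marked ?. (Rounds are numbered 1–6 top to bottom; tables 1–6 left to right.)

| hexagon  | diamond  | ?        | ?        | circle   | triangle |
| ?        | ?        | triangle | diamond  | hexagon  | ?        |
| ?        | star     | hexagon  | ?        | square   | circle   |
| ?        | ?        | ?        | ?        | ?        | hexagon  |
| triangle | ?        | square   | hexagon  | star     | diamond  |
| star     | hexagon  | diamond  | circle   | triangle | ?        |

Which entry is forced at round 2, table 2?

Round 1, table 3: round 1 has {circle, triangle, diamond, hexagon} and table 3 has {square, triangle, diamond, hexagon}, leaving only star.
Round 1, table 4: round 1 has {circle, star, triangle, diamond, hexagon} and table 4 has {circle, diamond, hexagon}, leaving only square.
Round 3, table 1: round 3 has {square, circle, star, hexagon} and table 1 has {star, triangle, hexagon}, leaving only diamond.
Round 3, table 4: round 3 has {square, circle, star, diamond, hexagon} and table 4 has {square, circle, diamond, hexagon}, leaving only triangle.
Round 4, table 3: round 4 has {hexagon} and table 3 has {square, star, triangle, diamond, hexagon}, leaving only circle.
Round 4, table 1: round 4 has {circle, hexagon} and table 1 has {star, triangle, diamond, hexagon}, leaving only square.
Round 2, table 1: round 2 has {triangle, diamond, hexagon} and table 1 has {square, star, triangle, diamond, hexagon}, leaving only circle.
Round 2 already has {circle, triangle, diamond, hexagon} and table 2 already has {star, diamond, hexagon}, so round 2, table 2 must be square.

square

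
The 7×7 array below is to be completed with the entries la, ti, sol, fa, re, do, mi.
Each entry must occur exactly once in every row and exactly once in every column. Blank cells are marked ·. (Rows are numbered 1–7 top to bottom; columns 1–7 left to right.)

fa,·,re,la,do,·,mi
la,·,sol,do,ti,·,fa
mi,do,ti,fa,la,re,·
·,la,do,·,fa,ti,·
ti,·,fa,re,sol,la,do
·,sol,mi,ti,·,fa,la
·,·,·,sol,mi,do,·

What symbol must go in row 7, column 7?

Row 1, column 2: row 1 has {la, fa, re, do, mi} and column 2 has {la, sol, do}, leaving only ti.
Row 1, column 6: row 1 has {la, ti, fa, re, do, mi} and column 6 has {la, ti, fa, re, do}, leaving only sol.
Row 2, column 6: row 2 has {la, ti, sol, fa, do} and column 6 has {la, ti, sol, fa, re, do}, leaving only mi.
Row 2, column 2: row 2 has {la, ti, sol, fa, do, mi} and column 2 has {la, ti, sol, do}, leaving only re.
Row 3, column 7: row 3 has {la, ti, fa, re, do, mi} and column 7 has {la, fa, do, mi}, leaving only sol.
Row 4, column 4: row 4 has {la, ti, fa, do} and column 4 has {la, ti, sol, fa, re, do}, leaving only mi.
Row 4, column 7: row 4 has {la, ti, fa, do, mi} and column 7 has {la, sol, fa, do, mi}, leaving only re.
Row 7 already has {sol, do, mi} and column 7 already has {la, sol, fa, re, do, mi}, so row 7, column 7 must be ti.

ti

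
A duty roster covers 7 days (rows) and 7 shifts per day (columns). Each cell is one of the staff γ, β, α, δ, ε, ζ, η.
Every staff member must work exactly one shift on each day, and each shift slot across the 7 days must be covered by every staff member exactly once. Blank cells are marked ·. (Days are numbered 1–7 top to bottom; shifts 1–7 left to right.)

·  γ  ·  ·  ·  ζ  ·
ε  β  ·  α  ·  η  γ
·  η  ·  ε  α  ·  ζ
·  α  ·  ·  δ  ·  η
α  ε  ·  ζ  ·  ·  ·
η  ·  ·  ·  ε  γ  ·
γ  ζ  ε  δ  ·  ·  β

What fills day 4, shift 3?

β

Day 2, shift 5: day 2 has {γ, β, α, ε, η} and shift 5 has {α, δ, ε}, leaving only ζ.
Day 2, shift 3: day 2 has {γ, β, α, ε, ζ, η} and shift 3 has {ε}, leaving only δ.
Day 5, shift 7: day 5 has {α, ε, ζ} and shift 7 has {γ, β, ζ, η}, leaving only δ.
Day 5, shift 6: day 5 has {α, δ, ε, ζ} and shift 6 has {γ, ζ, η}, leaving only β.
Day 3, shift 6: day 3 has {α, ε, ζ, η} and shift 6 has {γ, β, ζ, η}, leaving only δ.
Day 3, shift 1: day 3 has {α, δ, ε, ζ, η} and shift 1 has {γ, α, ε, η}, leaving only β.
Day 1, shift 1: day 1 has {γ, ζ} and shift 1 has {γ, β, α, ε, η}, leaving only δ.
Day 3, shift 3: day 3 has {β, α, δ, ε, ζ, η} and shift 3 has {δ, ε}, leaving only γ.
Day 4, shift 1: day 4 has {α, δ, η} and shift 1 has {γ, β, α, δ, ε, η}, leaving only ζ.
Day 4 already has {α, δ, ζ, η} and shift 3 already has {γ, δ, ε}, so day 4, shift 3 must be β.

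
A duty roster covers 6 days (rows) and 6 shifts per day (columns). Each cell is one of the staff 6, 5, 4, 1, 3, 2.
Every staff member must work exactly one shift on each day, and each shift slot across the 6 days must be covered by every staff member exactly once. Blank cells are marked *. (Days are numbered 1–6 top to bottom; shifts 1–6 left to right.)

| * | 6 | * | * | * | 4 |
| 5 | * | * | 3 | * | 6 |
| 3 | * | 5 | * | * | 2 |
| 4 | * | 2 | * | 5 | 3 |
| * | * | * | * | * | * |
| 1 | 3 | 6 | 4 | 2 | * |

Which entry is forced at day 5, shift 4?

Day 1, shift 1: day 1 has {6, 4} and shift 1 has {5, 4, 1, 3}, leaving only 2.
Day 4, shift 2: day 4 has {5, 4, 3, 2} and shift 2 has {6, 3}, leaving only 1.
Day 3, shift 2: day 3 has {5, 3, 2} and shift 2 has {6, 1, 3}, leaving only 4.
Day 2, shift 2: day 2 has {6, 5, 3} and shift 2 has {6, 4, 1, 3}, leaving only 2.
Day 4, shift 4: day 4 has {5, 4, 1, 3, 2} and shift 4 has {4, 3}, leaving only 6.
Day 3, shift 4: day 3 has {5, 4, 3, 2} and shift 4 has {6, 4, 3}, leaving only 1.
Day 1, shift 4: day 1 has {6, 4, 2} and shift 4 has {6, 4, 1, 3}, leaving only 5.
Day 5 already has {} and shift 4 already has {6, 5, 4, 1, 3}, so day 5, shift 4 must be 2.

2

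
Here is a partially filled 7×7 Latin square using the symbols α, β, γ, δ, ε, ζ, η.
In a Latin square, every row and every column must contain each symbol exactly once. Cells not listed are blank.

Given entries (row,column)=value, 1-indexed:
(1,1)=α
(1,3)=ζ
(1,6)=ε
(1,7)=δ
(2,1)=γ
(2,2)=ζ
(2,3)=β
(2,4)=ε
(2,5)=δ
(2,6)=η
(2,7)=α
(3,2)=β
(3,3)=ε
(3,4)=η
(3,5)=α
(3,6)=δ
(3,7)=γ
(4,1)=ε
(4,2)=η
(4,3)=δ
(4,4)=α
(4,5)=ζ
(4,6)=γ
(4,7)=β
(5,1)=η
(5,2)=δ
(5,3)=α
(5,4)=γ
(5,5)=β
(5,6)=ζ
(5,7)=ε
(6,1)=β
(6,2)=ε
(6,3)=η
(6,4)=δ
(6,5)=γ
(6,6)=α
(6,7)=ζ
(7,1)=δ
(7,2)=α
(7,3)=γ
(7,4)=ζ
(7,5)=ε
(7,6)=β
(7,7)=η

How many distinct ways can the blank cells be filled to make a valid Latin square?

1

Row 1, column 2: eliminating its row and column leaves {γ}.
Row 1, column 4: eliminating its row and column leaves {β}.
Row 1, column 5: eliminating its row and column leaves {η}.
Row 3, column 1: eliminating its row and column leaves {ζ}.
Only one assignment across all blanks avoids any row or column repeat, giving 1 completion.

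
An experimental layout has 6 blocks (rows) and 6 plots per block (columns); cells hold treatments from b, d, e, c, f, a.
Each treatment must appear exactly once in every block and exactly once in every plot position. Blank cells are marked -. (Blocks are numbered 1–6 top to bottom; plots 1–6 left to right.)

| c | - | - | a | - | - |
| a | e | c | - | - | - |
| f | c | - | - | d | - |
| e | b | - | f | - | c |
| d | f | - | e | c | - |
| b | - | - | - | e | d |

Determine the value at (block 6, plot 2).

Block 6 already has {b, d, e} and plot 2 already has {b, e, c, f}, so block 6, plot 2 must be a.

a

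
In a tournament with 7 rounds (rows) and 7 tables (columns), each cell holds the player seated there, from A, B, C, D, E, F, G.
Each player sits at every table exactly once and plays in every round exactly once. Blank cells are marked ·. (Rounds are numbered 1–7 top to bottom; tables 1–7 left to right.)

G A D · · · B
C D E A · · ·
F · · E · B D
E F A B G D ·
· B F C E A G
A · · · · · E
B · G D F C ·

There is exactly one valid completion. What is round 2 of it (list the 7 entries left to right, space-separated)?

Round 2, table 5: round 2 has {A, C, D, E} and table 5 has {E, F, G}, leaving only B.
Round 2, table 7: round 2 has {A, B, C, D, E} and table 7 has {B, D, E, G}, leaving only F.
Round 2, table 6: round 2 has {A, B, C, D, E, F} and table 6 has {A, B, C, D}, leaving only G.
So round 2 reads: C D E A B G F.

C D E A B G F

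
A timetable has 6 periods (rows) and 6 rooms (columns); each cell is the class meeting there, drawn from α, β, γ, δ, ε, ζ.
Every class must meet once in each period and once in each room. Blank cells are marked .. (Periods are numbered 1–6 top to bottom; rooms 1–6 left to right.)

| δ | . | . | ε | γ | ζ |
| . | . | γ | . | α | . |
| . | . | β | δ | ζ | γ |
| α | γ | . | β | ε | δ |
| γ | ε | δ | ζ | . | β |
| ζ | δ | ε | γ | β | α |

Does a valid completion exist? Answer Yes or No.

No

Period 2, room 4: period 2 together with room 4 already contain {α, β, γ, δ, ε, ζ} — every symbol — so nothing can go there. The grid has no valid completion.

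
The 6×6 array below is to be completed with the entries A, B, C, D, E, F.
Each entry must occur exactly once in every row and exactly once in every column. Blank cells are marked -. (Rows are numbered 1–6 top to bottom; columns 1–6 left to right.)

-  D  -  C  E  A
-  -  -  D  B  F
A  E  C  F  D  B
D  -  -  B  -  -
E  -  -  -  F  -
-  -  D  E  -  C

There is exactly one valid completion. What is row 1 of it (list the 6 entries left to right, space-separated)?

B D F C E A

Row 2, column 1: row 2 has {B, D, F} and column 1 has {A, D, E}, leaving only C.
Row 2, column 2: row 2 has {B, C, D, F} and column 2 has {D, E}, leaving only A.
Row 2, column 3: row 2 has {A, B, C, D, F} and column 3 has {C, D}, leaving only E.
Row 4, column 6: row 4 has {B, D} and column 6 has {A, B, C, F}, leaving only E.
Row 5, column 4: row 5 has {E, F} and column 4 has {B, C, D, E, F}, leaving only A.
Row 5, column 3: row 5 has {A, E, F} and column 3 has {C, D, E}, leaving only B.
Row 1, column 3: row 1 has {A, C, D, E} and column 3 has {B, C, D, E}, leaving only F.
Row 1, column 1: row 1 has {A, C, D, E, F} and column 1 has {A, C, D, E}, leaving only B.
So row 1 reads: B D F C E A.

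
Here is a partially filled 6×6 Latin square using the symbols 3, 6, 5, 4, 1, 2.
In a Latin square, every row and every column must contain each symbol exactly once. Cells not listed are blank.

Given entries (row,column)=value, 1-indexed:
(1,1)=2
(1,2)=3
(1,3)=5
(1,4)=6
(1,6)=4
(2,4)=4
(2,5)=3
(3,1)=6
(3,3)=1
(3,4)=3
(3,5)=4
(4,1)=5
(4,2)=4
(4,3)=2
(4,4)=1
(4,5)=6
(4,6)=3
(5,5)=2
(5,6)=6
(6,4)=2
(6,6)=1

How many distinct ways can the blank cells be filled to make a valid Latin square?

4

Row 1, column 5: eliminating its row and column leaves {1}.
Row 2, column 1: eliminating its row and column leaves {1}.
Row 2, column 2: eliminating its row and column leaves {6, 5, 1, 2}.
Row 2, column 3: eliminating its row and column leaves {6}.
Row 2, column 6: eliminating its row and column leaves {5, 2}.
Row 3, column 2: eliminating its row and column leaves {5, 2}.
Row 3, column 6: eliminating its row and column leaves {5, 2}.
Row 5, column 1: eliminating its row and column leaves {3, 4, 1}.
Row 5, column 2: eliminating its row and column leaves {5, 1}.
Row 5, column 3: eliminating its row and column leaves {3, 4}.
Row 5, column 4: eliminating its row and column leaves {5}.
Row 6, column 1: eliminating its row and column leaves {3, 4}.
Row 6, column 2: eliminating its row and column leaves {6, 5}.
Row 6, column 3: eliminating its row and column leaves {3, 6, 4}.
Row 6, column 5: eliminating its row and column leaves {5}.
Enumerating the assignments across these blanks that avoid any row or column repeat gives 4 completions.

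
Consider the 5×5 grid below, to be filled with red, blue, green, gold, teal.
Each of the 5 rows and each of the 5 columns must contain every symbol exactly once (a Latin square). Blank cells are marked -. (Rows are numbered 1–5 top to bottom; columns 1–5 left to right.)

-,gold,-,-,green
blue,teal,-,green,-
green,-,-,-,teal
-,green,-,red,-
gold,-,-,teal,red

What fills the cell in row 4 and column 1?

teal

Row 4 already has {red, green} and column 1 already has {blue, green, gold}, so row 4, column 1 must be teal.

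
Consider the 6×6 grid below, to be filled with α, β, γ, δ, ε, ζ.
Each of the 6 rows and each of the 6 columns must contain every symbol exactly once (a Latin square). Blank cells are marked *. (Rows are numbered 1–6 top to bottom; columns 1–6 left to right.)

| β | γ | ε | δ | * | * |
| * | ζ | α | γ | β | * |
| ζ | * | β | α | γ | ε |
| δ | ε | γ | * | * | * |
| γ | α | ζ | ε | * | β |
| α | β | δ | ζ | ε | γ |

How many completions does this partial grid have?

Row 1, column 5: eliminating its row and column leaves {α, ζ}.
Row 1, column 6: eliminating its row and column leaves {α, ζ}.
Row 2, column 1: eliminating its row and column leaves {ε}.
Row 2, column 6: eliminating its row and column leaves {δ}.
Row 3, column 2: eliminating its row and column leaves {δ}.
Row 4, column 4: eliminating its row and column leaves {β}.
Row 4, column 5: eliminating its row and column leaves {α, ζ}.
Row 4, column 6: eliminating its row and column leaves {α, ζ}.
Row 5, column 5: eliminating its row and column leaves {δ}.
Enumerating the assignments across these blanks that avoid any row or column repeat gives 2 completions.

2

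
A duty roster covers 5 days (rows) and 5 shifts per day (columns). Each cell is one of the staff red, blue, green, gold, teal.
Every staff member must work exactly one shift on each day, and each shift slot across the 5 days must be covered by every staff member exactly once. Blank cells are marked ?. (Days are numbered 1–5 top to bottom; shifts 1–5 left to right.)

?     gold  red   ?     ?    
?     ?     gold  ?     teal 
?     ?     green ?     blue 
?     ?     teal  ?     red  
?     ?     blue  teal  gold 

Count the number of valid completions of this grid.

3

Day 1, shift 1: eliminating its day and shift leaves {blue, green, teal}.
Day 1, shift 4: eliminating its day and shift leaves {blue, green}.
Day 1, shift 5: eliminating its day and shift leaves {green}.
Day 2, shift 1: eliminating its day and shift leaves {red, blue, green}.
Day 2, shift 2: eliminating its day and shift leaves {red, blue, green}.
Day 2, shift 4: eliminating its day and shift leaves {red, blue, green}.
Day 3, shift 1: eliminating its day and shift leaves {red, gold, teal}.
Day 3, shift 2: eliminating its day and shift leaves {red, teal}.
Day 3, shift 4: eliminating its day and shift leaves {red, gold}.
Day 4, shift 1: eliminating its day and shift leaves {blue, green, gold}.
Day 4, shift 2: eliminating its day and shift leaves {blue, green}.
Day 4, shift 4: eliminating its day and shift leaves {blue, green, gold}.
Day 5, shift 1: eliminating its day and shift leaves {red, green}.
Day 5, shift 2: eliminating its day and shift leaves {red, green}.
Enumerating the assignments across these blanks that avoid any day or shift repeat gives 3 completions.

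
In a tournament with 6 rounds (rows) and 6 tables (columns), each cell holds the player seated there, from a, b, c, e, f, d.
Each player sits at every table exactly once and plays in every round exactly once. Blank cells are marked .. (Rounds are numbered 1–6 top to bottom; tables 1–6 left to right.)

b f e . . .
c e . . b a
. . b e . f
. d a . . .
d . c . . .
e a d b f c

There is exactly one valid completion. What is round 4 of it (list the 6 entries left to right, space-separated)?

f d a c e b

Round 4, table 1: round 4 has {a, d} and table 1 has {b, c, e, d}, leaving only f.
Round 4, table 4: round 4 has {a, f, d} and table 4 has {b, e}, leaving only c.
Round 4, table 5: round 4 has {a, c, f, d} and table 5 has {b, f}, leaving only e.
Round 4, table 6: round 4 has {a, c, e, f, d} and table 6 has {a, c, f}, leaving only b.
So round 4 reads: f d a c e b.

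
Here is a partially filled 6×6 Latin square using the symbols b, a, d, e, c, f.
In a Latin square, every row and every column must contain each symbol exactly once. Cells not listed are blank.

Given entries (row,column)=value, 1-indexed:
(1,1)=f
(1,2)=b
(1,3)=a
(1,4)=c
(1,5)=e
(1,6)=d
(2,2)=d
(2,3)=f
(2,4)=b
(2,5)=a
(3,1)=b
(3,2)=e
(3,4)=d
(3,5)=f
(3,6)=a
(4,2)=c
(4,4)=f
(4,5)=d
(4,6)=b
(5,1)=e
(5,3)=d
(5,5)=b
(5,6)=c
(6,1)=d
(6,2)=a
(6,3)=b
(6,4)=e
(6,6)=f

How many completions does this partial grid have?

Row 2, column 1: eliminating its row and column leaves {c}.
Row 2, column 6: eliminating its row and column leaves {e}.
Row 3, column 3: eliminating its row and column leaves {c}.
Row 4, column 1: eliminating its row and column leaves {a}.
Row 4, column 3: eliminating its row and column leaves {e}.
Row 5, column 2: eliminating its row and column leaves {f}.
Row 5, column 4: eliminating its row and column leaves {a}.
Row 6, column 5: eliminating its row and column leaves {c}.
Only one assignment across all blanks avoids any row or column repeat, giving 1 completion.

1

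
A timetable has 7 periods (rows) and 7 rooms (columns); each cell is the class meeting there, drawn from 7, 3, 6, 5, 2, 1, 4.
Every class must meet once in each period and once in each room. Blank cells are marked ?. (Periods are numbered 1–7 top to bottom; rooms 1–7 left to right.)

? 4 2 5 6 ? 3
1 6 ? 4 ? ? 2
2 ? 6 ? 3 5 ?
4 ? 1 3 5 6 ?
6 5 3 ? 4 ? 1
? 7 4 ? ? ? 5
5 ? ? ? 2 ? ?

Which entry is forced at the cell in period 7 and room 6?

4

Period 1, room 1: period 1 has {3, 6, 5, 2, 4} and room 1 has {6, 5, 2, 1, 4}, leaving only 7.
Period 1, room 6: period 1 has {7, 3, 6, 5, 2, 4} and room 6 has {6, 5}, leaving only 1.
Period 2, room 5: period 2 has {6, 2, 1, 4} and room 5 has {3, 6, 5, 2, 4}, leaving only 7.
Period 2, room 3: period 2 has {7, 6, 2, 1, 4} and room 3 has {3, 6, 2, 1, 4}, leaving only 5.
Period 2, room 6: period 2 has {7, 6, 5, 2, 1, 4} and room 6 has {6, 5, 1}, leaving only 3.
Period 3, room 2: period 3 has {3, 6, 5, 2} and room 2 has {7, 6, 5, 4}, leaving only 1.
Period 3, room 4: period 3 has {3, 6, 5, 2, 1} and room 4 has {3, 5, 4}, leaving only 7.
Period 3, room 7: period 3 has {7, 3, 6, 5, 2, 1} and room 7 has {3, 5, 2, 1}, leaving only 4.
Period 4, room 2: period 4 has {3, 6, 5, 1, 4} and room 2 has {7, 6, 5, 1, 4}, leaving only 2.
Period 4, room 7: period 4 has {3, 6, 5, 2, 1, 4} and room 7 has {3, 5, 2, 1, 4}, leaving only 7.
Period 5, room 4: period 5 has {3, 6, 5, 1, 4} and room 4 has {7, 3, 5, 4}, leaving only 2.
Period 5, room 6: period 5 has {3, 6, 5, 2, 1, 4} and room 6 has {3, 6, 5, 1}, leaving only 7.
Period 7 already has {5, 2} and room 6 already has {7, 3, 6, 5, 1}, so period 7, room 6 must be 4.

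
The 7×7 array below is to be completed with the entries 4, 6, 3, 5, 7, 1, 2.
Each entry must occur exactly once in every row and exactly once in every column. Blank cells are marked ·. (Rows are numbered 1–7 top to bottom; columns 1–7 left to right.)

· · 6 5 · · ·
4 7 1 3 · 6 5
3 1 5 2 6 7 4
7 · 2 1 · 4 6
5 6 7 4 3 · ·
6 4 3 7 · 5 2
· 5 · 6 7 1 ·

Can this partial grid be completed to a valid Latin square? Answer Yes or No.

Yes

No row or column among the givens repeats a symbol, and propagating forced cells runs into no contradiction.
One valid completion exists (for instance, 1 2 6 5 4 3 7 / 4 7 1 3 2 6 5 / 3 1 5 2 6 7 4 / 7 3 2 1 5 4 6 / 5 6 7 4 3 2 1 / 6 4 3 7 1 5 2 / 2 5 4 6 7 1 3).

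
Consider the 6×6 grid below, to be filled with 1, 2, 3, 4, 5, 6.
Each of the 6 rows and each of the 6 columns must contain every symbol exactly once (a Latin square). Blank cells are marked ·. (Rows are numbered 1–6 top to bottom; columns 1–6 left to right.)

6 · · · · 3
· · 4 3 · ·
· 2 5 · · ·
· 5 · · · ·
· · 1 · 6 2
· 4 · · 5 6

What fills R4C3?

6

Row 1, column 2: row 1 has {3, 6} and column 2 has {2, 4, 5}, leaving only 1.
Row 1, column 3: row 1 has {1, 3, 6} and column 3 has {1, 4, 5}, leaving only 2.
Row 1, column 5: row 1 has {1, 2, 3, 6} and column 5 has {5, 6}, leaving only 4.
Row 1, column 4: row 1 has {1, 2, 3, 4, 6} and column 4 has {3}, leaving only 5.
Row 2, column 2: row 2 has {3, 4} and column 2 has {1, 2, 4, 5}, leaving only 6.
Row 5, column 2: row 5 has {1, 2, 6} and column 2 has {1, 2, 4, 5, 6}, leaving only 3.
Row 5, column 4: row 5 has {1, 2, 3, 6} and column 4 has {3, 5}, leaving only 4.
Row 5, column 1: row 5 has {1, 2, 3, 4, 6} and column 1 has {6}, leaving only 5.
Row 6, column 3: row 6 has {4, 5, 6} and column 3 has {1, 2, 4, 5}, leaving only 3.
Row 4 already has {5} and column 3 already has {1, 2, 3, 4, 5}, so row 4, column 3 must be 6.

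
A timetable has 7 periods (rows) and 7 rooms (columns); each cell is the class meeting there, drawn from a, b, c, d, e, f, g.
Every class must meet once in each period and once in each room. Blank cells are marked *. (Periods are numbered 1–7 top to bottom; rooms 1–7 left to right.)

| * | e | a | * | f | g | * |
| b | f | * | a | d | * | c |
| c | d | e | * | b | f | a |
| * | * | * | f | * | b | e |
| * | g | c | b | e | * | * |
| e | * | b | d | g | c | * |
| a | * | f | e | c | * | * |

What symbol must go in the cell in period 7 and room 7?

g

Period 1, room 1: period 1 has {a, e, f, g} and room 1 has {a, b, c, e}, leaving only d.
Period 1, room 4: period 1 has {a, d, e, f, g} and room 4 has {a, b, d, e, f}, leaving only c.
Period 1, room 7: period 1 has {a, c, d, e, f, g} and room 7 has {a, c, e}, leaving only b.
Period 2, room 3: period 2 has {a, b, c, d, f} and room 3 has {a, b, c, e, f}, leaving only g.
Period 2, room 6: period 2 has {a, b, c, d, f, g} and room 6 has {b, c, f, g}, leaving only e.
Period 3, room 4: period 3 has {a, b, c, d, e, f} and room 4 has {a, b, c, d, e, f}, leaving only g.
Period 4, room 1: period 4 has {b, e, f} and room 1 has {a, b, c, d, e}, leaving only g.
Period 4, room 3: period 4 has {b, e, f, g} and room 3 has {a, b, c, e, f, g}, leaving only d.
Period 4, room 5: period 4 has {b, d, e, f, g} and room 5 has {b, c, d, e, f, g}, leaving only a.
Period 4, room 2: period 4 has {a, b, d, e, f, g} and room 2 has {d, e, f, g}, leaving only c.
Period 5, room 1: period 5 has {b, c, e, g} and room 1 has {a, b, c, d, e, g}, leaving only f.
Period 5, room 7: period 5 has {b, c, e, f, g} and room 7 has {a, b, c, e}, leaving only d.
Period 7 already has {a, c, e, f} and room 7 already has {a, b, c, d, e}, so period 7, room 7 must be g.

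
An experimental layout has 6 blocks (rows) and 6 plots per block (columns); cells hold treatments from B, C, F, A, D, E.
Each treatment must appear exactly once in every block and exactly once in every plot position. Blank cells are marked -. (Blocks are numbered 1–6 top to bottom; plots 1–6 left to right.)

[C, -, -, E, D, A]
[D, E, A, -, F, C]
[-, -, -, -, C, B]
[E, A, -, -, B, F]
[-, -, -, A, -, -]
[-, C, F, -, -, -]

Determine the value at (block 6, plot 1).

Block 1, plot 3: block 1 has {C, A, D, E} and plot 3 has {F, A}, leaving only B.
Block 1, plot 2: block 1 has {B, C, A, D, E} and plot 2 has {C, A, E}, leaving only F.
Block 2, plot 4: block 2 has {C, F, A, D, E} and plot 4 has {A, E}, leaving only B.
Block 3, plot 2: block 3 has {B, C} and plot 2 has {C, F, A, E}, leaving only D.
Block 3, plot 3: block 3 has {B, C, D} and plot 3 has {B, F, A}, leaving only E.
Block 3, plot 4: block 3 has {B, C, D, E} and plot 4 has {B, A, E}, leaving only F.
Block 3, plot 1: block 3 has {B, C, F, D, E} and plot 1 has {C, D, E}, leaving only A.
Block 6 already has {C, F} and plot 1 already has {C, A, D, E}, so block 6, plot 1 must be B.

B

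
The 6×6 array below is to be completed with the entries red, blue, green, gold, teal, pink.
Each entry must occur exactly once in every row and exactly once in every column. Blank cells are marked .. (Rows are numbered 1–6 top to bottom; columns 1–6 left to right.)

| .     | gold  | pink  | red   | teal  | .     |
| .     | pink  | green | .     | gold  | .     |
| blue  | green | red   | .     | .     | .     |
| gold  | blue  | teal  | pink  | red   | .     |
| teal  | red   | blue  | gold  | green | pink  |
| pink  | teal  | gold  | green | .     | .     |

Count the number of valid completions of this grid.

Row 1, column 1: eliminating its row and column leaves {green}.
Row 1, column 6: eliminating its row and column leaves {blue, green}.
Row 2, column 1: eliminating its row and column leaves {red}.
Row 2, column 4: eliminating its row and column leaves {blue, teal}.
Row 2, column 6: eliminating its row and column leaves {red, blue, teal}.
Row 3, column 4: eliminating its row and column leaves {teal}.
Row 3, column 5: eliminating its row and column leaves {pink}.
Row 3, column 6: eliminating its row and column leaves {gold, teal}.
Row 4, column 6: eliminating its row and column leaves {green}.
Row 6, column 5: eliminating its row and column leaves {blue}.
Row 6, column 6: eliminating its row and column leaves {red, blue}.
Only one assignment across all blanks avoids any row or column repeat, giving 1 completion.

1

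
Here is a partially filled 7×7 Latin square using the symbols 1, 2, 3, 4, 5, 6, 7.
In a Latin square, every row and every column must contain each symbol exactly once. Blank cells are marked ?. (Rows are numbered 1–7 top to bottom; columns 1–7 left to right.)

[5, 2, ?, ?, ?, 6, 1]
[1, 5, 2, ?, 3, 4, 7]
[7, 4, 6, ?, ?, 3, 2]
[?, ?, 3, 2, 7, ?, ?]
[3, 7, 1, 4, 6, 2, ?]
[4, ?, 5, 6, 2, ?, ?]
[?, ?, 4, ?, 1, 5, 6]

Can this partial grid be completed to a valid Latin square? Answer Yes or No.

Row 2, column 4: row 2 together with column 4 already contain {1, 2, 3, 4, 5, 6, 7} — every symbol — so nothing can go there. The grid has no valid completion.

No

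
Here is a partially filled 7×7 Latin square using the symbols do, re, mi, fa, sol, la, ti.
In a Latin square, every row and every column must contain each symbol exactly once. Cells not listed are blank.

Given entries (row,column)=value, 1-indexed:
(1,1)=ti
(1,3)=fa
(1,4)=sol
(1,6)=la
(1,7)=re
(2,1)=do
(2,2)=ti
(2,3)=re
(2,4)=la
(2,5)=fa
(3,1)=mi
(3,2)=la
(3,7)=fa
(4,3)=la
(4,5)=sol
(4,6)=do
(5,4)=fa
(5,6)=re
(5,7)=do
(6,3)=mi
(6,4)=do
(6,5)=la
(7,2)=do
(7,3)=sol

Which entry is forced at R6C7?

Row 1, column 2: row 1 has {re, fa, sol, la, ti} and column 2 has {do, la, ti}, leaving only mi.
Row 1, column 5: row 1 has {re, mi, fa, sol, la, ti} and column 5 has {fa, sol, la}, leaving only do.
Row 5, column 2: row 5 has {do, re, fa} and column 2 has {do, mi, la, ti}, leaving only sol.
Row 5, column 1: row 5 has {do, re, fa, sol} and column 1 has {do, mi, ti}, leaving only la.
Row 5, column 3: row 5 has {do, re, fa, sol, la} and column 3 has {re, mi, fa, sol, la}, leaving only ti.
Row 3, column 3: row 3 has {mi, fa, la} and column 3 has {re, mi, fa, sol, la, ti}, leaving only do.
Row 5, column 5: row 5 has {do, re, fa, sol, la, ti} and column 5 has {do, fa, sol, la}, leaving only mi.
Row 6, column 7 is narrowed to {sol, ti}.
If it were sol, then row 3, column 5 would be left with no valid symbol.
So row 6, column 7 must be ti.

ti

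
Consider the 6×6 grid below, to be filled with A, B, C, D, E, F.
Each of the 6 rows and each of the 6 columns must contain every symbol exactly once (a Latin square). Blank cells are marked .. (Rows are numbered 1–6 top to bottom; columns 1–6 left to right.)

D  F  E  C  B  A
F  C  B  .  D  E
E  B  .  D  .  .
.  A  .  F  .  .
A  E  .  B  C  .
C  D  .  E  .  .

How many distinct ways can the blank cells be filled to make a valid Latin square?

Row 2, column 4: eliminating its row and column leaves {A}.
Row 3, column 3: eliminating its row and column leaves {A, C, F}.
Row 3, column 5: eliminating its row and column leaves {A, F}.
Row 3, column 6: eliminating its row and column leaves {C, F}.
Row 4, column 1: eliminating its row and column leaves {B}.
Row 4, column 3: eliminating its row and column leaves {C, D}.
Row 4, column 5: eliminating its row and column leaves {E}.
Row 4, column 6: eliminating its row and column leaves {B, C, D}.
Row 5, column 3: eliminating its row and column leaves {D, F}.
Row 5, column 6: eliminating its row and column leaves {D, F}.
Row 6, column 3: eliminating its row and column leaves {A, F}.
Row 6, column 5: eliminating its row and column leaves {A, F}.
Row 6, column 6: eliminating its row and column leaves {B, F}.
Enumerating the assignments across these blanks that avoid any row or column repeat gives 3 completions.

3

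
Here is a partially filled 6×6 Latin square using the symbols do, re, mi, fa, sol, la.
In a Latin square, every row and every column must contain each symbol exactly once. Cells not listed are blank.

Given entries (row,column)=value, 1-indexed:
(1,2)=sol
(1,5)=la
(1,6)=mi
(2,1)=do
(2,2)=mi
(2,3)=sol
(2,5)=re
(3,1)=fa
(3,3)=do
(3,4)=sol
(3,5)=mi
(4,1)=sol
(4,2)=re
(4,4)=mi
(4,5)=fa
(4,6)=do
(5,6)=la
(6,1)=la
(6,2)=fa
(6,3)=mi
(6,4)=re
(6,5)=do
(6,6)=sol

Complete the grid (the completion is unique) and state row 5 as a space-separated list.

mi do re fa sol la

Row 5, column 2: row 5 has {la} and column 2 has {re, mi, fa, sol}, leaving only do.
Row 5, column 4: row 5 has {do, la} and column 4 has {re, mi, sol}, leaving only fa.
Row 5, column 3: row 5 has {do, fa, la} and column 3 has {do, mi, sol}, leaving only re.
Row 5, column 1: row 5 has {do, re, fa, la} and column 1 has {do, fa, sol, la}, leaving only mi.
Row 5, column 5: row 5 has {do, re, mi, fa, la} and column 5 has {do, re, mi, fa, la}, leaving only sol.
So row 5 reads: mi do re fa sol la.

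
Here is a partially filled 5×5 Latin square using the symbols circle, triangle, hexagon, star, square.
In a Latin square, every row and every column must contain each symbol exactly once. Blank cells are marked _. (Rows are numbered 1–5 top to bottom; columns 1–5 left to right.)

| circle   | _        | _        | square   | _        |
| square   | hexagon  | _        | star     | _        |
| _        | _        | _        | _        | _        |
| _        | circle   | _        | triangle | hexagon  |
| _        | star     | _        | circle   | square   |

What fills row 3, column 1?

triangle

Row 1, column 2: row 1 has {circle, square} and column 2 has {circle, hexagon, star}, leaving only triangle.
Row 1, column 5: row 1 has {circle, triangle, square} and column 5 has {hexagon, square}, leaving only star.
Row 1, column 3: row 1 has {circle, triangle, star, square} and column 3 has {}, leaving only hexagon.
Row 3, column 2: row 3 has {} and column 2 has {circle, triangle, hexagon, star}, leaving only square.
Row 3, column 4: row 3 has {square} and column 4 has {circle, triangle, star, square}, leaving only hexagon.
Row 4, column 1: row 4 has {circle, triangle, hexagon} and column 1 has {circle, square}, leaving only star.
Row 3 already has {hexagon, square} and column 1 already has {circle, star, square}, so row 3, column 1 must be triangle.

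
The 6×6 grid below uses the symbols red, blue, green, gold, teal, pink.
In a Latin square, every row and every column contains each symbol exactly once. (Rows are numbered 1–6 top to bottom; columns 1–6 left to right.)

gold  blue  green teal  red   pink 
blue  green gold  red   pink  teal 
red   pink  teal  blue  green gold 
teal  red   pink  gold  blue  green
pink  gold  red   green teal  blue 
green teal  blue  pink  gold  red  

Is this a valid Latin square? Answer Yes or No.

Each row is a permutation of the 6 symbols, and so is each column.

Yes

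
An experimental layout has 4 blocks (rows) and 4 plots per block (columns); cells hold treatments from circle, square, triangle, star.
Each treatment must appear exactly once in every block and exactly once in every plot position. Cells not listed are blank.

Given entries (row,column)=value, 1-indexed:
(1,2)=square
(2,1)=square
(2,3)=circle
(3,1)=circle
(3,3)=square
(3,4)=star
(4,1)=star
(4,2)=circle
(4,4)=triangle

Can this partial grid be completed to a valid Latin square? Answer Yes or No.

No

Block 2, plot 4: block 2 together with plot 4 already contain {circle, square, triangle, star} — every symbol — so nothing can go there. The grid has no valid completion.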